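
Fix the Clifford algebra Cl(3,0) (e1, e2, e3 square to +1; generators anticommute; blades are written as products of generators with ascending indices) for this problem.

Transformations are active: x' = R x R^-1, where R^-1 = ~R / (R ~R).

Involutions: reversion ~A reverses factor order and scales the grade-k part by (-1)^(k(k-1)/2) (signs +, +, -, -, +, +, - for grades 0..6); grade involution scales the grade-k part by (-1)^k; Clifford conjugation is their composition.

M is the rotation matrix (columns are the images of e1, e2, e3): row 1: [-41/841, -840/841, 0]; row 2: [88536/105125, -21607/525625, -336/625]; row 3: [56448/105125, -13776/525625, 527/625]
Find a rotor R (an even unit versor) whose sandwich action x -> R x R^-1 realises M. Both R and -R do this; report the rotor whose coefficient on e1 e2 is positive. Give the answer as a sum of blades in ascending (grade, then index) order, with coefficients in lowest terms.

Method: write R = a + b12*e1 e2 + b13*e1 e3 + b23*e2 e3 with a^2 + b12^2 + b13^2 + b23^2 = 1 (so R^-1 = ~R). Expanding the columns R e_j ~R gives tr M = 4a^2 - 1 and, from the antisymmetric part, M21 - M12 = -4a*b12, M13 - M31 = 4a*b13, M32 - M23 = -4a*b23.
Here tr M = 15839/21025, so a^2 = (1 + tr M)/4 = 9216/21025 and a = ±96/145. Taking a = 96/145: M21 - M12 = 193536/105125, M13 - M31 = -56448/105125, M32 - M23 = 10752/21025, giving b12 = -504/725, b13 = -147/725, b23 = -28/145, i.e. R = 96/145 - 504/725*e1 e2 - 147/725*e1 e3 - 28/145*e2 e3.
Its e1 e2 coefficient is negative, so report the other preimage -R.
Answer: -96/145 + 504/725*e1 e2 + 147/725*e1 e3 + 28/145*e2 e3. Key observation: the double cover Spin(3) -> SO(3) sends R and -R to the same matrix (trace 15839/21025 here), so the stated sign of the e1 e2 coefficient is what selects one sheet.


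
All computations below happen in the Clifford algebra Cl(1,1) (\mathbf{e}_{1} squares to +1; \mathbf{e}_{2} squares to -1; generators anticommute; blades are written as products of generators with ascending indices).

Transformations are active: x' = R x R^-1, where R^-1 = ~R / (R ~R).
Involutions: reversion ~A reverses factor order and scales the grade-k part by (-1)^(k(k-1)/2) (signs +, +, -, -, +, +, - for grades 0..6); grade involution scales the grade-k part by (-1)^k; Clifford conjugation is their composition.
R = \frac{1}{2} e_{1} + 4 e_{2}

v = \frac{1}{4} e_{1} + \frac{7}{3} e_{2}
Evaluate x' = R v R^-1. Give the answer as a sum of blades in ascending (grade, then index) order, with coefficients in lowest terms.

~R = \frac{1}{2} e_{1} + 4 e_{2}, and R ~R = -\frac{63}{4}, so R^-1 = ~R / (-\frac{63}{4}).
R v = -\frac{221}{24} + \frac{1}{6} e_{1} e_{2}
Answer: \frac{253}{756} e_{1} + \frac{443}{189} e_{2}


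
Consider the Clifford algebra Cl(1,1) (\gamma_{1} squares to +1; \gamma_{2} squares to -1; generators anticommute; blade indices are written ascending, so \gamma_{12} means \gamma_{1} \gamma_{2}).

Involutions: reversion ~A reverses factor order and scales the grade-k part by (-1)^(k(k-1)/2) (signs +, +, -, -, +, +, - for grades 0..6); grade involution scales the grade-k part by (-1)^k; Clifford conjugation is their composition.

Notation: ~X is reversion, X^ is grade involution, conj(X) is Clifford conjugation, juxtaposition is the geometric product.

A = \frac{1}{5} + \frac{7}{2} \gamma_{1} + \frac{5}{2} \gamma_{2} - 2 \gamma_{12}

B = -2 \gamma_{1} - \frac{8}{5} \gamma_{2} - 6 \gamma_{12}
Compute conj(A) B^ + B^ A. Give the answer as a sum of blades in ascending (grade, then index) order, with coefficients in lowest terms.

first term: -15 + \frac{61}{5} \gamma_{1} + \frac{433}{25} \gamma_{2} - \frac{9}{5} \gamma_{12}
second term: 15 + \frac{61}{5} \gamma_{1} + \frac{433}{25} \gamma_{2} - \frac{9}{5} \gamma_{12}
Answer: \frac{122}{5} \gamma_{1} + \frac{866}{25} \gamma_{2} - \frac{18}{5} \gamma_{12}


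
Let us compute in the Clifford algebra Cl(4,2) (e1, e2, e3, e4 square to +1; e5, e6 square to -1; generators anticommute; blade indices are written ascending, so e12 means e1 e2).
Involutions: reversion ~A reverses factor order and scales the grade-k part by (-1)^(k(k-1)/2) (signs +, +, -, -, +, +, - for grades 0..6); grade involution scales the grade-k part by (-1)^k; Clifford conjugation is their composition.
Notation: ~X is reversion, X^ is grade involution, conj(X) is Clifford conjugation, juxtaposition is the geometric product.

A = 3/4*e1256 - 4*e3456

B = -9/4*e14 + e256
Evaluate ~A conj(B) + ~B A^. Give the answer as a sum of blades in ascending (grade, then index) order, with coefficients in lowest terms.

first term: -3/4*e1 + 4*e234 - 9*e1356 - 27/16*e2456
second term: -3/4*e1 - 4*e234 + 9*e1356 + 27/16*e2456
Answer: -3/2*e1


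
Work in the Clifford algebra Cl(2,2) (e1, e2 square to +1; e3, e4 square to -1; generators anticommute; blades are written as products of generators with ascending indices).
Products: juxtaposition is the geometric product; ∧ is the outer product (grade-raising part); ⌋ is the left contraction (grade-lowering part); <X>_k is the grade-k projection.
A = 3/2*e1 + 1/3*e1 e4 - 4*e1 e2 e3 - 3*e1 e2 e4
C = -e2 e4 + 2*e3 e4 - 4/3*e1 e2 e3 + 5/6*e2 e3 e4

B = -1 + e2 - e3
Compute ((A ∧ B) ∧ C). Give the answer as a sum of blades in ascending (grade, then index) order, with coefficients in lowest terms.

step 1: -3/2*e1 + 3/2*e1 e2 - 3/2*e1 e3 - 1/3*e1 e4 + 4*e1 e2 e3 + 8/3*e1 e2 e4 + 1/3*e1 e3 e4 - 3*e1 e2 e3 e4
step 2: 3/2*e1 e2 e4 - 3*e1 e3 e4 + 1/4*e1 e2 e3 e4
Answer: 3/2*e1 e2 e4 - 3*e1 e3 e4 + 1/4*e1 e2 e3 e4


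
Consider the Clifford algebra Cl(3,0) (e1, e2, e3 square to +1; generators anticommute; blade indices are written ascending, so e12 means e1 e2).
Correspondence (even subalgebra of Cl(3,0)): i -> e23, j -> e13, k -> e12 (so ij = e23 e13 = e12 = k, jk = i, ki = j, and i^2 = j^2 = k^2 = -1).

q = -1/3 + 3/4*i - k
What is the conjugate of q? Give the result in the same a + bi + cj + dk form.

In blades: q = -1/3 - e12 + 3/4*e23.
Quaternion conjugation is reversion on the even subalgebra: the scalar is fixed and every grade-2 blade flips sign, giving -1/3 + e12 - 3/4*e23; translating back:
Answer: -1/3 - 3/4*i + k


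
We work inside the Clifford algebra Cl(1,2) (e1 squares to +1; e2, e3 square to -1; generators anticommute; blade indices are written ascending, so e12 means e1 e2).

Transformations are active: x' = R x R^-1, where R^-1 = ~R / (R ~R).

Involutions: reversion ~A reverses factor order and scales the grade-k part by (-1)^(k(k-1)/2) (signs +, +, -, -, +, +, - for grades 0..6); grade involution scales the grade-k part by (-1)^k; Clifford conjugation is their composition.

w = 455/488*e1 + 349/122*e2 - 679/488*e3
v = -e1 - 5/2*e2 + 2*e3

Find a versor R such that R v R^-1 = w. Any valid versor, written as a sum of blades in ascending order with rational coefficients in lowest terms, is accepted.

Reasoning: v^2 = w^2 = -37/4 since conjugation preserves the quadratic form; R = v + w = -33/488*e1 + 22/61*e2 + 297/488*e3 is then valid when invertible, keeping its own part and reversing (v - w)/2.
Answer: -33/488*e1 + 22/61*e2 + 297/488*e3


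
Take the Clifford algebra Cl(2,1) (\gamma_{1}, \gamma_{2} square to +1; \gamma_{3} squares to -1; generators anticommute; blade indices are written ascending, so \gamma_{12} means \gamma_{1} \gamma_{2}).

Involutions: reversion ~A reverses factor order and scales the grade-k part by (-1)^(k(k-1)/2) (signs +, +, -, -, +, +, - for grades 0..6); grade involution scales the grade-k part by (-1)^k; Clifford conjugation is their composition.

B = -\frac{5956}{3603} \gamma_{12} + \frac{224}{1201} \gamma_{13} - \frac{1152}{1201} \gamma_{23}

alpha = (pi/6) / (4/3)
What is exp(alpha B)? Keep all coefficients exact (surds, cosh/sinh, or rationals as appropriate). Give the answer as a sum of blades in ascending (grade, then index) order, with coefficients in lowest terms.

B^2 term by term: the squares give (-\frac{5956}{3603})^2*(\gamma_{12})^2 + (\frac{224}{1201})^2*(\gamma_{13})^2 + (-\frac{1152}{1201})^2*(\gamma_{23})^2 = \frac{35473936}{12981609}*(-1) + \frac{50176}{1442401}*(+1) + \frac{1327104}{1442401}*(+1) = -\frac{16}{9} (each basis 2-blade squares to minus the product of its generators' squares); cross terms between blades sharing an index anticommute and cancel. So B^2 = -\frac{16}{9}.
B^2 = -\frac{16}{9} — the series telescopes trigonometrically here: l = \frac{4}{3}, alpha*l = \frac{\pi}{6}, so exp(alpha B) = cos(\frac{\pi}{6}) + (sin(\frac{\pi}{6})/(\frac{4}{3}))*B = \frac{\sqrt{3}}{2} + (\frac{3}{8})*B.
Answer: \frac{\sqrt{3}}{2} - \frac{1489}{2402} \gamma_{12} + \frac{84}{1201} \gamma_{13} - \frac{432}{1201} \gamma_{23}


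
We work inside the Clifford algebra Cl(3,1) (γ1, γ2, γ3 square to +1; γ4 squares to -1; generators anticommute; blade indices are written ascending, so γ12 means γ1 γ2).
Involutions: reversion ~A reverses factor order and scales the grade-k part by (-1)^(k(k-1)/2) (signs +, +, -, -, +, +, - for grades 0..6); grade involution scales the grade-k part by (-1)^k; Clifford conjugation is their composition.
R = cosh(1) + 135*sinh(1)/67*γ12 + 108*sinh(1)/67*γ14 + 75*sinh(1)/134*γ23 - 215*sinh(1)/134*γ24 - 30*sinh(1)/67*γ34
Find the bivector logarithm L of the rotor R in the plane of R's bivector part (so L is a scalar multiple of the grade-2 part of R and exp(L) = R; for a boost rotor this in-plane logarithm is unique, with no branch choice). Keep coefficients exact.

The scalar part of R is cosh(1), so cosh pins the rapidity up to sign — the sign comes from the bivector part; dividing that part by sinh of the rapidity yields the plane, and the in-plane L = rapidity * plane is unique because the two sign choices cancel.
Concretely: cosh(rapidity) = cosh(1) gives rapidity = ±1, and since rapidity/sinh(rapidity) is even the sign is immaterial: L = (rapidity/sinh(rapidity)) * <R>_2 = (1/sinh(1)) * <R>_2.
Answer: 135/67*γ12 + 108/67*γ14 + 75/134*γ23 - 215/134*γ24 - 30/67*γ34


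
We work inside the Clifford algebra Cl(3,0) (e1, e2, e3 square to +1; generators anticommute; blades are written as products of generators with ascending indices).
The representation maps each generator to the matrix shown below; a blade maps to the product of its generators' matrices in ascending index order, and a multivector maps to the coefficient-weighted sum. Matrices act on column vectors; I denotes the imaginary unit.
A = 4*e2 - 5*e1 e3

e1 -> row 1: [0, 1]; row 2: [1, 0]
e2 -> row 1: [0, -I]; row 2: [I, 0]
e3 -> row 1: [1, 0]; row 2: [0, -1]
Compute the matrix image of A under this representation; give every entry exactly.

Bivector images (products of the table entries): rho(e1 e3) = rho(e1)rho(e3) = row 1: [0, -1]; row 2: [1, 0].
M = (4)*rho(e2) + (-5)*rho(e1 e3), summed entrywise:
Answer: row 1: [0, 5 - 4*I]; row 2: [-5 + 4*I, 0]


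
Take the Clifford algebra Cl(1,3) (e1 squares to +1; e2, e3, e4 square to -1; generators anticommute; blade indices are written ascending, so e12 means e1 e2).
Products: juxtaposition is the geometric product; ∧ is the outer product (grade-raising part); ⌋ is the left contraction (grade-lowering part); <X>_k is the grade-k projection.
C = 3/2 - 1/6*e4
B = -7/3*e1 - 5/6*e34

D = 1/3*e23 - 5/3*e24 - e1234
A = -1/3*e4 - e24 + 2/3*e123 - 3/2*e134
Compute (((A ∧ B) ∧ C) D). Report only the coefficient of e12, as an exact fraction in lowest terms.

step 1: -7/9*e14 + 7/3*e124
step 2: -7/6*e14 + 7/2*e124
step 3: 35/6*e1 - 7/2*e3 + 35/18*e12 + 7/6*e23 - 7/6*e134 - 7/18*e1234
Answer: 35/18


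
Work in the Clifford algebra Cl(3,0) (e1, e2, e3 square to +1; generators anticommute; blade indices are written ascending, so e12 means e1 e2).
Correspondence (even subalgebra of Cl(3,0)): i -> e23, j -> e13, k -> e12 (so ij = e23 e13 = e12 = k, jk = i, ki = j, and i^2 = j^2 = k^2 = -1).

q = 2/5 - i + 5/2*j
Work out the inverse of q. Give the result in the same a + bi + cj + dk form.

In blades: q = 2/5 + 5/2*e13 - e23.
With qbar = 2/5 - 5/2*e13 + e23 (scalar fixed, mapped units negated), q qbar = 741/100 (the sum of squared coefficients), so q^-1 = qbar / (741/100) = 40/741 - 250/741*e13 + 100/741*e23; translating back:
Answer: 40/741 + 100/741*i - 250/741*j


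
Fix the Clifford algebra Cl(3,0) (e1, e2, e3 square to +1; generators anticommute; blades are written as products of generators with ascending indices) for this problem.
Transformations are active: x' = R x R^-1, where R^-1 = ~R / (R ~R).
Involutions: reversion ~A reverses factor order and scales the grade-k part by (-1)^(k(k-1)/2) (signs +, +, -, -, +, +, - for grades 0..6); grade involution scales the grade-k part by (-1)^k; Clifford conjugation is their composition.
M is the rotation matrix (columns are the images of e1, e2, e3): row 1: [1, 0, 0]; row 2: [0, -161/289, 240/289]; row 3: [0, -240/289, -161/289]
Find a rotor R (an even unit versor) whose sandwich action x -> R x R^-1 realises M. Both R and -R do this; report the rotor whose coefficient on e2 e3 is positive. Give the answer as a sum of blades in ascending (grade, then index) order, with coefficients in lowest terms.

Method: write R = a + b12*e1 e2 + b13*e1 e3 + b23*e2 e3 with a^2 + b12^2 + b13^2 + b23^2 = 1 (so R^-1 = ~R). Expanding the columns R e_j ~R gives tr M = 4a^2 - 1 and, from the antisymmetric part, M21 - M12 = -4a*b12, M13 - M31 = 4a*b13, M32 - M23 = -4a*b23.
Here tr M = -33/289, so a^2 = (1 + tr M)/4 = 64/289 and a = ±8/17. Taking a = 8/17: M21 - M12 = 0, M13 - M31 = 0, M32 - M23 = -480/289, giving b12 = 0, b13 = 0, b23 = 15/17, i.e. R = 8/17 + 15/17*e2 e3.
Its e2 e3 coefficient is already positive.
Answer: 8/17 + 15/17*e2 e3. Uniqueness: Spin(3) -> SO(3) maps R and -R to the same rotation of trace -33/289; fixing the sign of the e2 e3 coefficient removes the ambiguity.


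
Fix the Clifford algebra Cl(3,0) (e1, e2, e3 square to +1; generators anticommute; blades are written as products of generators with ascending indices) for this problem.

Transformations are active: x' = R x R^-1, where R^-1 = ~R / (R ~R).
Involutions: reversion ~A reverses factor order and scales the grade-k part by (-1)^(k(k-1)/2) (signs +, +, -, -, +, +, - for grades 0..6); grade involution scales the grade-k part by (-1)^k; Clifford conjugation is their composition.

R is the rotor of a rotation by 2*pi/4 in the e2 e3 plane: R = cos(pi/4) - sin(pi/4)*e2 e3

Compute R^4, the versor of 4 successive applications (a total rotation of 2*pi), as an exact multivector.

Because a rotor carries half the rotation angle, composing 4 copies of this e2 e3-plane rotor multiplies the phase: 4*(pi/4) = pi, hence R^4 = cos(pi) - sin(pi)*e2 e3.
cos(pi) = -1 and sin(pi) = 0, so R^4 = -1. The total rotation 2*pi is 1 full turn, so every vector returns to itself, yet the rotor is -1, on the OTHER sheet of the double cover (an odd number of 2*pi turns).
Answer: -1


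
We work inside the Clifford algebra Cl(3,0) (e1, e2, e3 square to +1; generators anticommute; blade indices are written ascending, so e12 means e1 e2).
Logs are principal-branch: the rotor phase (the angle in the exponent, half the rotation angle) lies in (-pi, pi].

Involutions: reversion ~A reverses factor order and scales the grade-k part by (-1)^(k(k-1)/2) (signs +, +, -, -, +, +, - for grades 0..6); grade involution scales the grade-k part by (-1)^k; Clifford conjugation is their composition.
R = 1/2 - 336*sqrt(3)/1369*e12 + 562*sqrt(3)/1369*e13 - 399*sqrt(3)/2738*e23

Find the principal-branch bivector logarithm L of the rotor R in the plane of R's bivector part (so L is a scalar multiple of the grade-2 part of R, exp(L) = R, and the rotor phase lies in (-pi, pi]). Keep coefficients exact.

The scalar part of R is 1/2, which fixes the principal-branch rotor phase; the unit plane is then the bivector part divided by the sine of that phase, and L is that plane scaled by the phase.
Concretely: cos(phase) = 1/2 gives phase = ±pi/3, and since phase/sin(phase) is even the sign is immaterial: L = (phase/sin(phase)) * <R>_2 = (2*sqrt(3)*pi/9) * <R>_2.
Answer: -224*pi/1369*e12 + 1124*pi/4107*e13 - 133*pi/1369*e23


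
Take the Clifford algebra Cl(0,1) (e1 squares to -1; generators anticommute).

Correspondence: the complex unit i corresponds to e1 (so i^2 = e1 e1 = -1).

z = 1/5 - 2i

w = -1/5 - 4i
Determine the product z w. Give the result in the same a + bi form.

In blades: z = 1/5 - 2*e1, w = -1/5 - 4*e1.
Distribute z over w term by term (generator squares from the signature, products reordered to ascending indices): (1/5)*w = -1/25 - 4/5*e1; (-2*e1)*w = -8 + 2/5*e1.
Sum: -201/25 - 2/5*e1; translating back through the correspondence:
Answer: -201/25 - 2/5*i


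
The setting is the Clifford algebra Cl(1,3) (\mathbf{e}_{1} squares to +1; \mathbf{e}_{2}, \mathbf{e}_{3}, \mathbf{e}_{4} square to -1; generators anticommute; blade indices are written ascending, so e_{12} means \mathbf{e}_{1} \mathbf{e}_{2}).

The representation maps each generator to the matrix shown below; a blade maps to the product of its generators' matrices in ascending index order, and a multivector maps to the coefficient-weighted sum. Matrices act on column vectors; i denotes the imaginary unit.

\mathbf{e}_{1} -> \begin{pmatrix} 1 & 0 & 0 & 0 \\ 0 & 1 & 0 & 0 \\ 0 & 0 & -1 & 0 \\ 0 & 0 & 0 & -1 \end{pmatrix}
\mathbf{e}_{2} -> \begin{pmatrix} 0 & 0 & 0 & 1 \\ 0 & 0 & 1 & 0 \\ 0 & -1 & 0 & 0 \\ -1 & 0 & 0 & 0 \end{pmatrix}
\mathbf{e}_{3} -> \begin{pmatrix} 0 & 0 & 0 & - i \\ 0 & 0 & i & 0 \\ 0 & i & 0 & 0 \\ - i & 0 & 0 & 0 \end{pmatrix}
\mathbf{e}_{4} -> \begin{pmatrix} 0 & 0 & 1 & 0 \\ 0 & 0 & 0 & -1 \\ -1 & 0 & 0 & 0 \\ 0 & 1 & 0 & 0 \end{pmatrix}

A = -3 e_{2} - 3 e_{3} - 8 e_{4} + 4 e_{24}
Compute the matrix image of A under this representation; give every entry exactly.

Bivector images (products of the table entries): rho(e_{24}) = rho(\mathbf{e}_{2})rho(\mathbf{e}_{4}) = \begin{pmatrix} 0 & 1 & 0 & 0 \\ -1 & 0 & 0 & 0 \\ 0 & 0 & 0 & 1 \\ 0 & 0 & -1 & 0 \end{pmatrix}.
M = (-3)*rho(e_{2}) + (-3)*rho(e_{3}) + (-8)*rho(e_{4}) + (4)*rho(e_{24}), summed entrywise:
Answer: \begin{pmatrix} 0 & 4 & -8 & -3 + 3 i \\ -4 & 0 & -3 - 3 i & 8 \\ 8 & 3 - 3 i & 0 & 4 \\ 3 + 3 i & -8 & -4 & 0 \end{pmatrix}


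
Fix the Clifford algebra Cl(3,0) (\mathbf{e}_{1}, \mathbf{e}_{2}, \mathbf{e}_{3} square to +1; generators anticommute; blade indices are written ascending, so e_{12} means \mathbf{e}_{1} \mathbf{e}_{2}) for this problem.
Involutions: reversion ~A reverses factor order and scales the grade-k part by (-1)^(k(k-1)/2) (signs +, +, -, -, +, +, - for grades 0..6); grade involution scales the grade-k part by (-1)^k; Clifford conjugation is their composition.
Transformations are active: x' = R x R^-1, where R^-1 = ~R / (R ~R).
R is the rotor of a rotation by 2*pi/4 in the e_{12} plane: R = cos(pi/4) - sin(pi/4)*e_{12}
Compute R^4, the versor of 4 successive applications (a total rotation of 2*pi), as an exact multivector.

Because a rotor carries half the rotation angle, composing 4 copies of this e_{12}-plane rotor multiplies the phase: 4*(pi/4) = \pi, hence R^4 = cos(\pi) - sin(\pi)*e_{12}.
cos(\pi) = -1 and sin(\pi) = 0, so R^4 = -1. The total rotation 2*pi is 1 full turn, so every vector returns to itself, yet the rotor is -1, on the OTHER sheet of the double cover (an odd number of 2*pi turns).
Answer: -1


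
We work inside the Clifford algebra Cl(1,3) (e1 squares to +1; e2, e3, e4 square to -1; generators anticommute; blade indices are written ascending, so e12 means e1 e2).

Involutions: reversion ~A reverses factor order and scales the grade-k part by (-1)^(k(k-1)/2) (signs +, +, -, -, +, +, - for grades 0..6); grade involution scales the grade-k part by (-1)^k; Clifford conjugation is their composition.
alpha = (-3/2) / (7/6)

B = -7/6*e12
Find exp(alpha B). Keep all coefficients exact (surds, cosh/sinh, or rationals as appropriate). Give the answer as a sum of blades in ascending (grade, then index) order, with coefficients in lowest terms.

B^2 = (-7/6)^2*(e12)^2 = 49/36*(+1) = 49/36 (a basis 2-blade squares to minus the product of its generators' squares).
B^2 = 49/36 — hyperbolic case — the even/odd split gives cosh and sinh: l = 7/6, alpha*l = -3/2, so exp(alpha B) = cosh(-3/2) + (sinh(-3/2)/(7/6))*B = cosh(3/2) + (-6*sinh(3/2)/7)*B.
Answer: cosh(3/2) + sinh(3/2)*e12


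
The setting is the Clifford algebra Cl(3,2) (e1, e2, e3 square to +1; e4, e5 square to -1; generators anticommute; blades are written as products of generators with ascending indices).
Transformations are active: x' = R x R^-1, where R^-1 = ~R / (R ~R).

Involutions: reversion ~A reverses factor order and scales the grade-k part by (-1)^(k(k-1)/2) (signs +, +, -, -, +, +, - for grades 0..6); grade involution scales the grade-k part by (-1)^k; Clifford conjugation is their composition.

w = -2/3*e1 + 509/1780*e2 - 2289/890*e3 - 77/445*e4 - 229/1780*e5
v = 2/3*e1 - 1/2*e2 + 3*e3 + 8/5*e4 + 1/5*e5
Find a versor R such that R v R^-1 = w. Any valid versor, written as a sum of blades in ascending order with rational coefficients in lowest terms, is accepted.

Since q(v) = q(w) = 1277/180, the sum R = v + w = -381/1780*e2 + 381/890*e3 + 127/89*e4 + 127/1780*e5 does the job whenever invertible.
Answer: -381/1780*e2 + 381/890*e3 + 127/89*e4 + 127/1780*e5


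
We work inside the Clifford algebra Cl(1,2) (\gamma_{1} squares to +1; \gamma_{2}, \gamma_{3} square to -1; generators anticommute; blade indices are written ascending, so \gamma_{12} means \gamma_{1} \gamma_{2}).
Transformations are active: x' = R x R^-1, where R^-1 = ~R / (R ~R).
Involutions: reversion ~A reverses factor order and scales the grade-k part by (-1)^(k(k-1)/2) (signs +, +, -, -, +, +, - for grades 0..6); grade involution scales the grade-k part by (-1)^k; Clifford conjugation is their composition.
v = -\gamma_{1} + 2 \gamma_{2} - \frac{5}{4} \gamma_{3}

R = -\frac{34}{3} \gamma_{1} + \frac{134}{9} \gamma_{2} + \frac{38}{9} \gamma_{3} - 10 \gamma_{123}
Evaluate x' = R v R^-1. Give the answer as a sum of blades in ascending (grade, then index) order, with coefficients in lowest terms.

~R = -\frac{34}{3} \gamma_{1} + \frac{134}{9} \gamma_{2} + \frac{38}{9} \gamma_{3} + 10 \gamma_{123}, and R ~R = -\frac{896}{81}, so R^-1 = ~R / (-\frac{896}{81}).
R v = -\frac{79}{6} - \frac{365}{18} \gamma_{12} - \frac{29}{18} \gamma_{13} - \frac{307}{18} \gamma_{23}
Answer: -\frac{12727}{224} \gamma_{1} + \frac{977}{32} \gamma_{2} + \frac{1343}{28} \gamma_{3}


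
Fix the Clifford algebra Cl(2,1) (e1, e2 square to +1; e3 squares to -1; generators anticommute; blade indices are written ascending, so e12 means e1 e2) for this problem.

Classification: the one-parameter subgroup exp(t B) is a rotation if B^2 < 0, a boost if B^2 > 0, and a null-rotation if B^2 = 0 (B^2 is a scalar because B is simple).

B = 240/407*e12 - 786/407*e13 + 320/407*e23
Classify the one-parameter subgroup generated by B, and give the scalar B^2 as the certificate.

B^2 term by term: the squares give (240/407)^2*(e12)^2 + (-786/407)^2*(e13)^2 + (320/407)^2*(e23)^2 = 57600/165649*(-1) + 617796/165649*(+1) + 102400/165649*(+1) = 4 (each basis 2-blade squares to minus the product of its generators' squares); cross terms between blades sharing an index anticommute and cancel. So B^2 = 4.
Answer: boost, certificate B^2 = 4. Key observation: B^2 = 4 is a conjugation invariant, so its sign decides the class regardless of the surface form of B.


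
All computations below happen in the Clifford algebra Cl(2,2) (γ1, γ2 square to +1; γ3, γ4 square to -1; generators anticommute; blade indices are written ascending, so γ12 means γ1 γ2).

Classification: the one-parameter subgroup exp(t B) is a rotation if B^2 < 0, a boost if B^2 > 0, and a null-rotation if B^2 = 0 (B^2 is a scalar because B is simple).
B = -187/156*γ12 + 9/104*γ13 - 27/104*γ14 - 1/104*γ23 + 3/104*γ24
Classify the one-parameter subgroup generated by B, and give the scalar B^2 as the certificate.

B^2 term by term: the squares give (-187/156)^2*(γ12)^2 + (9/104)^2*(γ13)^2 + (-27/104)^2*(γ14)^2 + (-1/104)^2*(γ23)^2 + (3/104)^2*(γ24)^2 = 34969/24336*(-1) + 81/10816*(+1) + 729/10816*(+1) + 1/10816*(+1) + 9/10816*(+1) = -49/36 (each basis 2-blade squares to minus the product of its generators' squares); cross terms between blades sharing an index anticommute and cancel; the commuting (index-disjoint) pairs give grade-4 terms 2*c*c'*(blade product), which cancel blade by blade — γ1234: -27/5408 + 27/5408 = 0 — confirming B is simple. So B^2 = -49/36.
Answer: rotation, certificate B^2 = -49/36. One invariant decides it: the square -49/36 survives every conjugation, and its sign is exactly the classification.


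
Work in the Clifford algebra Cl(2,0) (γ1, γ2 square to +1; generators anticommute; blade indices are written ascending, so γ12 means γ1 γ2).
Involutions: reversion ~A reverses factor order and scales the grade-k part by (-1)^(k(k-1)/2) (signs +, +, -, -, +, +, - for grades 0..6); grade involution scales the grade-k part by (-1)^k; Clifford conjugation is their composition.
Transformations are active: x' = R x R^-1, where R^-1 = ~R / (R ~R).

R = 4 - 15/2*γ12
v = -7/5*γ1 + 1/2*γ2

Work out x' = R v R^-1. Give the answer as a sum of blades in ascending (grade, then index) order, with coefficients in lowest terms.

~R = 4 + 15/2*γ12, and R ~R = 289/4, so R^-1 = ~R / (289/4).
R v = -187/20*γ1 - 17/2*γ2
Answer: 31/85*γ1 - 49/34*γ2


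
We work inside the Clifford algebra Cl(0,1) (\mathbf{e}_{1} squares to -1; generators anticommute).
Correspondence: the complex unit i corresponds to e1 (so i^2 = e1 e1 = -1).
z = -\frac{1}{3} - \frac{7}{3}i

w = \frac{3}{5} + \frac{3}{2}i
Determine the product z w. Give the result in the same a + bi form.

In blades: z = -\frac{1}{3} - \frac{7}{3} e_{1}, w = \frac{3}{5} + \frac{3}{2} e_{1}.
Distribute z over w term by term (generator squares from the signature, products reordered to ascending indices): (-\frac{1}{3})*w = -\frac{1}{5} - \frac{1}{2} e_{1}; (-\frac{7}{3} e_{1})*w = \frac{7}{2} - \frac{7}{5} e_{1}.
Sum: \frac{33}{10} - \frac{19}{10} e_{1}; translating back through the correspondence:
Answer: \frac{33}{10} - \frac{19}{10}i


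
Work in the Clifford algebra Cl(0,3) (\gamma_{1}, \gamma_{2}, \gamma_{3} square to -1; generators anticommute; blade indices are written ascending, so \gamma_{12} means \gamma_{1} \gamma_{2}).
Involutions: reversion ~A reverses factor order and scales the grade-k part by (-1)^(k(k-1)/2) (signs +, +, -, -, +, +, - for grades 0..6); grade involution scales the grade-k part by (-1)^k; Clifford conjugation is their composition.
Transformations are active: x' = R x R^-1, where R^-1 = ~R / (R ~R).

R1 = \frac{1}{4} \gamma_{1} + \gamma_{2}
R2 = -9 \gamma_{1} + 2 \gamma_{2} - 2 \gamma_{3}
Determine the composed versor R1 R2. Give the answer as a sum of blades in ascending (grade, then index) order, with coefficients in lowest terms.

Distribute over the terms of R1 (each basis-blade product reordered to ascending indices, repeated generators contracted through their squares):
(\frac{1}{4} \gamma_{1}) R2 = \frac{9}{4} + \frac{1}{2} \gamma_{12} - \frac{1}{2} \gamma_{13}
(\gamma_{2}) R2 = -2 + 9 \gamma_{12} - 2 \gamma_{23}
Summing the partial products and collecting blades:
Answer: \frac{1}{4} + \frac{19}{2} \gamma_{12} - \frac{1}{2} \gamma_{13} - 2 \gamma_{23}


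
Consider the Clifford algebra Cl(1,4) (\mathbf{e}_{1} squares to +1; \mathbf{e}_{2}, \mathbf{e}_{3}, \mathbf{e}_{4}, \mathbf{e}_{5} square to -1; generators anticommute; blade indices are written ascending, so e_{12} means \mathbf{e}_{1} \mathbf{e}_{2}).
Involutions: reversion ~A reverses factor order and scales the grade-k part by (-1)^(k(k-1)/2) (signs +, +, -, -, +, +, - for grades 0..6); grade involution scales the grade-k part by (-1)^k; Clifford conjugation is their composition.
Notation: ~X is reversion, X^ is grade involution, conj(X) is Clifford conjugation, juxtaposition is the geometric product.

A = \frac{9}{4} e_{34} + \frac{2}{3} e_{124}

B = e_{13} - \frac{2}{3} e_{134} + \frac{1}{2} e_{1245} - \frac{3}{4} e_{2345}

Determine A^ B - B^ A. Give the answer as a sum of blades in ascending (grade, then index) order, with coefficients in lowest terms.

first term: \frac{3}{2} e_{1} + \frac{1}{3} e_{5} + \frac{9}{4} e_{14} + \frac{4}{9} e_{23} + \frac{27}{16} e_{25} + \frac{1}{2} e_{135} + \frac{2}{3} e_{234} - \frac{9}{8} e_{1235}
second term: -\frac{3}{2} e_{1} + \frac{1}{3} e_{5} - \frac{9}{4} e_{14} - \frac{4}{9} e_{23} + \frac{27}{16} e_{25} - \frac{1}{2} e_{135} + \frac{2}{3} e_{234} + \frac{9}{8} e_{1235}
Answer: 3 e_{1} + \frac{9}{2} e_{14} + \frac{8}{9} e_{23} + e_{135} - \frac{9}{4} e_{1235}


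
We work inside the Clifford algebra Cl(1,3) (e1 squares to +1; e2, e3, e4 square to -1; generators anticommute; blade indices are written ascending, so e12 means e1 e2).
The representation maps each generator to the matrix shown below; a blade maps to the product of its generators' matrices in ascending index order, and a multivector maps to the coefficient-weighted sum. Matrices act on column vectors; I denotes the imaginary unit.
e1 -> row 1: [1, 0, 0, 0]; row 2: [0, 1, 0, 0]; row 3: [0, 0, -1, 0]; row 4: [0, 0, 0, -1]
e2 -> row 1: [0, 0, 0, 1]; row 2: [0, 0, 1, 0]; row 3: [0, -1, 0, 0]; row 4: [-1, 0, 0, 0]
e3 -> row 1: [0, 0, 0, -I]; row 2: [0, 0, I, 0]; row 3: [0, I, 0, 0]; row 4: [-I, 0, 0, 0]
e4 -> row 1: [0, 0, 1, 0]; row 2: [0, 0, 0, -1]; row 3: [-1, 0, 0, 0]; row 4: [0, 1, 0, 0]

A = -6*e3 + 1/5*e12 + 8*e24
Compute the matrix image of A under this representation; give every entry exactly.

Bivector images (products of the table entries): rho(e12) = rho(e1)rho(e2) = row 1: [0, 0, 0, 1]; row 2: [0, 0, 1, 0]; row 3: [0, 1, 0, 0]; row 4: [1, 0, 0, 0]; rho(e24) = rho(e2)rho(e4) = row 1: [0, 1, 0, 0]; row 2: [-1, 0, 0, 0]; row 3: [0, 0, 0, 1]; row 4: [0, 0, -1, 0].
M = (-6)*rho(e3) + (1/5)*rho(e12) + (8)*rho(e24), summed entrywise:
Answer: row 1: [0, 8, 0, 1/5 + 6*I]; row 2: [-8, 0, 1/5 - 6*I, 0]; row 3: [0, 1/5 - 6*I, 0, 8]; row 4: [1/5 + 6*I, 0, -8, 0]


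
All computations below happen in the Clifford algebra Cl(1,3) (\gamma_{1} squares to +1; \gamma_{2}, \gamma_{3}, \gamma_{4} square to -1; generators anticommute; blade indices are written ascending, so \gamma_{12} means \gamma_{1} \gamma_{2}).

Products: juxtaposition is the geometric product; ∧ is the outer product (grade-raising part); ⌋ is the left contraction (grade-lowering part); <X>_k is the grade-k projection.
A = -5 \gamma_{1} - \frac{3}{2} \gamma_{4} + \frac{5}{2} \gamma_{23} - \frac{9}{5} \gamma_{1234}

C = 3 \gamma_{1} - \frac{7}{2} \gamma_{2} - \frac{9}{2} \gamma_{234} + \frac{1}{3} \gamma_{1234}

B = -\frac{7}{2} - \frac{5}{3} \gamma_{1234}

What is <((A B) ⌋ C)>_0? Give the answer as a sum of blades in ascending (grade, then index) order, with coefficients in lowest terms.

step 1: -3 + \frac{35}{2} \gamma_{1} + \frac{21}{4} \gamma_{4} + \frac{25}{6} \gamma_{14} - \frac{35}{4} \gamma_{23} + \frac{5}{2} \gamma_{123} + \frac{25}{3} \gamma_{234} + \frac{63}{10} \gamma_{1234}
step 2: \frac{129}{10} - \frac{106}{9} \gamma_{1} + \frac{21}{2} \gamma_{2} - \frac{965}{24} \gamma_{4} + \frac{35}{12} \gamma_{14} + \frac{1801}{72} \gamma_{23} + \frac{7}{4} \gamma_{123} + \frac{58}{3} \gamma_{234} - \gamma_{1234}
step 3: \frac{129}{10}
Answer: \frac{129}{10}


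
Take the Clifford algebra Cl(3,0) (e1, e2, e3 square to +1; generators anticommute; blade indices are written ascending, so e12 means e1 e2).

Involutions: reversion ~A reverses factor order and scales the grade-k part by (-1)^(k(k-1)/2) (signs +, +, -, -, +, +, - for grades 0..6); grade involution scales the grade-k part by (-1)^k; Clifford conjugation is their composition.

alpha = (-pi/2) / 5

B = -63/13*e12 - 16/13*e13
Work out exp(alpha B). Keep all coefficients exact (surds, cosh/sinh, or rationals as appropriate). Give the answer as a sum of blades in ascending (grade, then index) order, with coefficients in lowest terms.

B^2 term by term: the squares give (-63/13)^2*(e12)^2 + (-16/13)^2*(e13)^2 = 3969/169*(-1) + 256/169*(-1) = -25 (each basis 2-blade squares to minus the product of its generators' squares); cross terms between blades sharing an index anticommute and cancel. So B^2 = -25.
B^2 = -25 — B^2 < 0, so the exponential closes trigonometrically: l = 5, alpha*l = -pi/2, so exp(alpha B) = cos(-pi/2) + (sin(-pi/2)/5)*B = 0 + (-1/5)*B.
Answer: 63/65*e12 + 16/65*e13


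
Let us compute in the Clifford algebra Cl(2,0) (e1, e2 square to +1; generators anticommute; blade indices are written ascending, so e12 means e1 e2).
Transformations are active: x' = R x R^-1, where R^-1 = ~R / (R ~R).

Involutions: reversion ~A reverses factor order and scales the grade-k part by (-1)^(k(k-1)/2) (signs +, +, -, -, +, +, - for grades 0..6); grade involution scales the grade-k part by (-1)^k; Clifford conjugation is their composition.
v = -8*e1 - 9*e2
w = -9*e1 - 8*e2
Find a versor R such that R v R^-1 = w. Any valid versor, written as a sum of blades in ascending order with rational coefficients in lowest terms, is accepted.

Sketch: the shared square 145 makes R = v + w = -17*e1 - 17*e2 the natural versor; its sandwich fixes that direction, negates (v - w)/2, and sends v to w.
Answer: -17*e1 - 17*e2


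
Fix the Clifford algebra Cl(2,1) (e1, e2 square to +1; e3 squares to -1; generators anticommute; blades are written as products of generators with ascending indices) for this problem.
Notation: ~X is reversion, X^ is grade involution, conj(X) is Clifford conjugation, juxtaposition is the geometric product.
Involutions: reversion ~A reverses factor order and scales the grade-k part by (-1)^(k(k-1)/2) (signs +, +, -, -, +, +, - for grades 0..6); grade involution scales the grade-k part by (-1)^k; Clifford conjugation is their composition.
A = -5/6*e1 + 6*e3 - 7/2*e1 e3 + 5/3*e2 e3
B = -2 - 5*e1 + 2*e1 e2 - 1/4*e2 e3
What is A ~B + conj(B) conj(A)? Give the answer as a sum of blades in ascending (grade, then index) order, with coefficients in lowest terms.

first term: 55/12 + 5/3*e1 + 19/6*e2 - 59/2*e3 - 7/8*e1 e2 + 121/3*e1 e3 + 11/3*e2 e3 - 493/24*e1 e2 e3
second term: 15/4 - 5/3*e1 + 19/6*e2 + 59/2*e3 - 7/8*e1 e2 - 101/3*e1 e3 + 31/3*e2 e3 + 31/8*e1 e2 e3
Answer: 25/3 + 19/3*e2 - 7/4*e1 e2 + 20/3*e1 e3 + 14*e2 e3 - 50/3*e1 e2 e3


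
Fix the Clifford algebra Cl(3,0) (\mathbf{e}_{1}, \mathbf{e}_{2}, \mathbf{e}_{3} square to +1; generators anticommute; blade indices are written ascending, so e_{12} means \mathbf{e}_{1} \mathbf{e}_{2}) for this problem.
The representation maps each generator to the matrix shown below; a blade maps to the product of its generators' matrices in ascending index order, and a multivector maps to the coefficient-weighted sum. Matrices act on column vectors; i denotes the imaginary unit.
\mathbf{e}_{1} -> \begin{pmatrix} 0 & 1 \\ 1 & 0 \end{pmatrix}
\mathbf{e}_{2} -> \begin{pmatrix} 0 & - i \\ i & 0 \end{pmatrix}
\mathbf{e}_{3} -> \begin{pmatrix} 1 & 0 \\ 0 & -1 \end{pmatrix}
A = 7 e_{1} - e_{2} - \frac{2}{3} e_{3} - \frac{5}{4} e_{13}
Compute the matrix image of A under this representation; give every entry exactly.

Bivector images (products of the table entries): rho(e_{13}) = rho(\mathbf{e}_{1})rho(\mathbf{e}_{3}) = \begin{pmatrix} 0 & -1 \\ 1 & 0 \end{pmatrix}.
M = (7)*rho(e_{1}) + (-1)*rho(e_{2}) + (-\frac{2}{3})*rho(e_{3}) + (-\frac{5}{4})*rho(e_{13}), summed entrywise:
Answer: \begin{pmatrix} - \frac{2}{3} & \frac{33}{4} + i \\ \frac{23}{4} - i & \frac{2}{3} \end{pmatrix}


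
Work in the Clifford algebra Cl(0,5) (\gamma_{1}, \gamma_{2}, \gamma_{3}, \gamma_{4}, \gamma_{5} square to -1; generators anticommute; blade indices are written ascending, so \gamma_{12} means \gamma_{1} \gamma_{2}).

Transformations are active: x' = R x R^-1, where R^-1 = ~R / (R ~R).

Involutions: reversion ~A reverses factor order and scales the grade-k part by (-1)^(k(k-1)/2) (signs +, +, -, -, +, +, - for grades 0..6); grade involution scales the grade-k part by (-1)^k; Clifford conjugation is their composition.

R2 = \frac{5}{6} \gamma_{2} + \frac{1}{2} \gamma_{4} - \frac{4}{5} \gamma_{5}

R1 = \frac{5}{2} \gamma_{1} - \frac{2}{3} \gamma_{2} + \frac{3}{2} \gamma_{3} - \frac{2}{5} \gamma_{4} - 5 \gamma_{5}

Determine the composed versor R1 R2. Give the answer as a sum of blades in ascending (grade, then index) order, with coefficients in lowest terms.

Distribute over the terms of R2 (each basis-blade product reordered to ascending indices, repeated generators contracted through their squares):
R1 (\frac{5}{6} \gamma_{2}) = \frac{5}{9} + \frac{25}{12} \gamma_{12} - \frac{5}{4} \gamma_{23} + \frac{1}{3} \gamma_{24} + \frac{25}{6} \gamma_{25}
R1 (\frac{1}{2} \gamma_{4}) = \frac{1}{5} + \frac{5}{4} \gamma_{14} - \frac{1}{3} \gamma_{24} + \frac{3}{4} \gamma_{34} + \frac{5}{2} \gamma_{45}
R1 (-\frac{4}{5} \gamma_{5}) = -4 - 2 \gamma_{15} + \frac{8}{15} \gamma_{25} - \frac{6}{5} \gamma_{35} + \frac{8}{25} \gamma_{45}
Summing the partial products and collecting blades:
Answer: -\frac{146}{45} + \frac{25}{12} \gamma_{12} + \frac{5}{4} \gamma_{14} - 2 \gamma_{15} - \frac{5}{4} \gamma_{23} + \frac{47}{10} \gamma_{25} + \frac{3}{4} \gamma_{34} - \frac{6}{5} \gamma_{35} + \frac{141}{50} \gamma_{45}


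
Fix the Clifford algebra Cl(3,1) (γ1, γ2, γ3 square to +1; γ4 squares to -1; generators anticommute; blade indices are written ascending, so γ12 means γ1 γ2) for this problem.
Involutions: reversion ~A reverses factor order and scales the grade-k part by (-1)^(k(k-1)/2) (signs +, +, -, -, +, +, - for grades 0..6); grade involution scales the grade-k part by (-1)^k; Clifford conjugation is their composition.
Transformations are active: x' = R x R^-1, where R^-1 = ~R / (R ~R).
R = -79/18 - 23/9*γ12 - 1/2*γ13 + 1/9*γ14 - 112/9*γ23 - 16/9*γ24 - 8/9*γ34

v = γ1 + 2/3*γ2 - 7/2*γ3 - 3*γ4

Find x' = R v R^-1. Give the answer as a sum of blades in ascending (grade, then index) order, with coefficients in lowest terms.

~R = -79/18 + 23/9*γ12 + 1/2*γ13 - 1/9*γ14 + 112/9*γ23 + 16/9*γ24 + 8/9*γ34, and R ~R = 3185/18, so R^-1 = ~R / (3185/18).
R v = -433/108*γ1 + 1022/27*γ2 + 2321/108*γ3 + 601/54*γ4 - 19/6*γ123 + 157/27*γ124 + γ134 + 824/27*γ234
Answer: -1009/4410*γ1 - 14873/6615*γ2 + 4219/2205*γ3 - 13352/6615*γ4


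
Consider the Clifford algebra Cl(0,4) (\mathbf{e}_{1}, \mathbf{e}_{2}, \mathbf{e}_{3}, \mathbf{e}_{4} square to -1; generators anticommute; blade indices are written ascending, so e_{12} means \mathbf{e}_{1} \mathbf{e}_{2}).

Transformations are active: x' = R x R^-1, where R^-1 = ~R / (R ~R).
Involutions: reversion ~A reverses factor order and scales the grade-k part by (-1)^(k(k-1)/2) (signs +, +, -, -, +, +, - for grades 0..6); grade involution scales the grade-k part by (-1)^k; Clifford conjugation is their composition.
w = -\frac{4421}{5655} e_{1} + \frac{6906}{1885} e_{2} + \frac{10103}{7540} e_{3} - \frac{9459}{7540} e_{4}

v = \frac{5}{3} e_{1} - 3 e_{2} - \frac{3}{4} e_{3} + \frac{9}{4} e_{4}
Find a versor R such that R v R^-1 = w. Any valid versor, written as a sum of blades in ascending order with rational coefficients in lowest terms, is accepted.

Reasoning: v^2 = w^2 = -\frac{1253}{72} since conjugation preserves the quadratic form; R = v + w = \frac{1668}{1885} e_{1} + \frac{1251}{1885} e_{2} + \frac{1112}{1885} e_{3} + \frac{3753}{3770} e_{4} is then valid when invertible, keeping its own part and reversing (v - w)/2.
Answer: \frac{1668}{1885} e_{1} + \frac{1251}{1885} e_{2} + \frac{1112}{1885} e_{3} + \frac{3753}{3770} e_{4}


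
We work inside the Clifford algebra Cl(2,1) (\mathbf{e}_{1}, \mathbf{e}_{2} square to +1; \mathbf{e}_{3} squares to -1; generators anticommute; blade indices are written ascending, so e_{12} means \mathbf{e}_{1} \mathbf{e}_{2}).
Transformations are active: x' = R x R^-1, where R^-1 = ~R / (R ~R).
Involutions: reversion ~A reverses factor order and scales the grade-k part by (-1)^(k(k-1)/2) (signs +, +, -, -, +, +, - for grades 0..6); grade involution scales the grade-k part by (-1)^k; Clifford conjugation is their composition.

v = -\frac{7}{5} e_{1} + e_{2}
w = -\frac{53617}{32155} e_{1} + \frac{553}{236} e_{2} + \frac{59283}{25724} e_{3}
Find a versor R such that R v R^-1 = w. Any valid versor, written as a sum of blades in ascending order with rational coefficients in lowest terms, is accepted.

A norm check does it: q(v) = q(w) = \frac{74}{25}, hence R = v + w = -\frac{98634}{32155} e_{1} + \frac{789}{236} e_{2} + \frac{59283}{25724} e_{3} realises the map — parallel part kept, (v - w)/2 negated, v carried to w.
Answer: -\frac{98634}{32155} e_{1} + \frac{789}{236} e_{2} + \frac{59283}{25724} e_{3}
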